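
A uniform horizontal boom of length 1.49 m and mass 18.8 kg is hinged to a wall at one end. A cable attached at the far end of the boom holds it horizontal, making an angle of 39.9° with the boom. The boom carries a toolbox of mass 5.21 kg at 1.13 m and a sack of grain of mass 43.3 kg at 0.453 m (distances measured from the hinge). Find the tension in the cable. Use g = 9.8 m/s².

Choose the hinge as the axis so the unknown hinge reaction has zero arm there.
Beam weight: 18.8 × 9.8 = 184.2 N down at 0.745 m → arm 0.745 m, τ = 184.2 × 0.745 = 137.2 N·m clockwise.
Toolbox: 5.21 × 9.8 = 51.06 N down at 1.13 m → arm 1.13 m, τ = 51.06 × 1.13 = 57.7 N·m clockwise.
Sack of grain: 43.3 × 9.8 = 424.3 N down at 0.453 m → arm 0.453 m, τ = 424.3 × 0.453 = 192.2 N·m clockwise.
Total clockwise load moment = 387.1 N·m.
The cable tension T acts at 1.49 m; only its component perpendicular to the boom, T sinθ, produces torque. sin 39.9° = 0.6414.
Στ = 0 ⇒ T × 1.49 × 0.6414 = 387.1 ⇒ T = 387.1 / 0.9557 = 405 N.

T ≈ 405 N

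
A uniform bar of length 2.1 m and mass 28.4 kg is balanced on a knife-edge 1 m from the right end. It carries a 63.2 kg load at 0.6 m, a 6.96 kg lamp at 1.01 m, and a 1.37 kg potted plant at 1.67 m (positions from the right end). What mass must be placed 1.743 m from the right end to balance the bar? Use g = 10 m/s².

m ≈ 30.8 kg

Taking torques about the knife-edge (at 1 m from the right end):
Beam weight: 28.4 × 10 = 284 N down at 1.05 m → arm 0.05 m, τ = 284 × 0.05 = 14.2 N·m counterclockwise.
Load: 63.2 × 10 = 632 N down at 0.6 m → arm 0.4 m, τ = 632 × 0.4 = 252.8 N·m clockwise.
Lamp: 6.96 × 10 = 69.6 N down at 1.01 m → arm 0.01 m, τ = 69.6 × 0.01 = 0.696 N·m counterclockwise.
Potted plant: 1.37 × 10 = 13.7 N down at 1.67 m → arm 0.67 m, τ = 13.7 × 0.67 = 9.179 N·m counterclockwise.
Net moment of known loads = 228.7 N·m clockwise.
An unknown mass m at 1.743 m has arm 0.743 m; its moment is m·g·0.743 counterclockwise.
Στ = 0 ⇒ m × 10 × 0.743 = 228.7 ⇒ m = 228.7 / (10 × 0.743) = 30.8 kg.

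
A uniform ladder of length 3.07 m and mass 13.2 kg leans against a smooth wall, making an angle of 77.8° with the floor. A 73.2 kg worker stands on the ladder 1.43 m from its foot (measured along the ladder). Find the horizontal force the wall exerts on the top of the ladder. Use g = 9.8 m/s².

Sum moments about the foot of the ladder (the floor normal and friction both act there and drop out).
Ladder weight 13.2×9.8 = 129.4 N acts at 1.535 m along the ladder; its horizontal arm is 1.535·cos77.8° = 0.3244 m → τ = 41.98 N·m clockwise.
Worker: 73.2×9.8 = 717.4 N at 1.43 m → arm 0.3022 m → τ = 216.8 N·m clockwise.
Wall normal N acts horizontally at the top; its moment arm is the height L sinθ = 3.07·sin77.8° = 3.001 m, counterclockwise.
Balancing moments: N × 3.001 = 258.8, giving N = 86.2 N.

N_wall ≈ 86.2 N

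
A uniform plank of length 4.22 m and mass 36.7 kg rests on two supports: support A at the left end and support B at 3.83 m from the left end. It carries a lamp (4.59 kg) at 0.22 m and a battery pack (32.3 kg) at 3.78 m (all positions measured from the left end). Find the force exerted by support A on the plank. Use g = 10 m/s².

Taking torques about support B:
Beam weight: 36.7 × 10 = 367 N down at 2.11 m → arm 1.72 m, τ = 367 × 1.72 = 631.2 N·m counterclockwise.
Lamp: 4.59 × 10 = 45.9 N down at 0.22 m → arm 3.61 m, τ = 45.9 × 3.61 = 165.7 N·m counterclockwise.
Battery pack: 32.3 × 10 = 323 N down at 3.78 m → arm 0.05 m, τ = 323 × 0.05 = 16.15 N·m counterclockwise.
Net load moment about support B = 813.1 N·m counterclockwise.
Reaction R at support A is upward at 0 m, arm 3.83 m → moment R × 3.83 clockwise.
For rotational equilibrium, R × 3.83 = 813.1, so R = 212 N.

R_A ≈ 212 N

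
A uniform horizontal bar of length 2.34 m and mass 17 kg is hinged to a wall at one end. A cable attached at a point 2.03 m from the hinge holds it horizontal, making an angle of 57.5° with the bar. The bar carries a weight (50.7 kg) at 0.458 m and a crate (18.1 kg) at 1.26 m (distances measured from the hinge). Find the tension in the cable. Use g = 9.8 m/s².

About the hinge:
Beam weight: 17 × 9.8 = 166.6 N down at 1.17 m → arm 1.17 m, τ = 166.6 × 1.17 = 194.9 N·m clockwise.
Weight: 50.7 × 9.8 = 496.9 N down at 0.458 m → arm 0.458 m, τ = 496.9 × 0.458 = 227.6 N·m clockwise.
Crate: 18.1 × 9.8 = 177.4 N down at 1.26 m → arm 1.26 m, τ = 177.4 × 1.26 = 223.5 N·m clockwise.
Total clockwise load moment = 646 N·m.
The cable tension T acts at 2.03 m; only its component perpendicular to the bar, T sinθ, produces torque. sin 57.5° = 0.8434.
For rotational equilibrium, T × 2.03 × 0.8434 = 646, so T = 646 / 1.712 = 377 N.

T ≈ 377 N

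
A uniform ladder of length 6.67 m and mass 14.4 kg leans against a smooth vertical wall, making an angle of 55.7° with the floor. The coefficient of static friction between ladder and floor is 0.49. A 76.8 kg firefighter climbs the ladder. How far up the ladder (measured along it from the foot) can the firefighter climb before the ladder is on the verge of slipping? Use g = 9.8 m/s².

Choose the foot of the ladder as the axis so the floor normal and friction both act there and drop out.
Ladder weight 14.4×9.8 = 141.1 N acts at 3.335 m along the ladder; its horizontal arm is 3.335·cos55.7° = 1.879 m → τ = 265.1 N·m clockwise.
Firefighter weight 76.8×9.8 = 752.6 N at distance d → arm d·cos55.7° → τ = 752.6·d·0.5635 clockwise.
Wall normal N at the top has arm L sinθ = 5.51 m counterclockwise, so Στ = 0 gives N·5.51 = 265.1 + 424.1·d.
ΣFy = 0 ⇒ N_floor = 893.7 N, so the maximum friction is μ_s·N_floor = 0.49×893.7 = 437.9 N. ΣFx = 0 ⇒ N_wall = f, so at the slipping point N = 437.9 N.
Substituting: 437.9×5.51 = 265.1 + 424.1·d ⇒ d = (2413 − 265.1) / 424.1 = 5.06 m.

d ≈ 5.06 m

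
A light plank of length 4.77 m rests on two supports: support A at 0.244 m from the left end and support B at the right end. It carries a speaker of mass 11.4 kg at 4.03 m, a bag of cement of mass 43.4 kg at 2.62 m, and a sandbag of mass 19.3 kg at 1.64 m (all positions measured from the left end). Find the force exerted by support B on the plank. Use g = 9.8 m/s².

Sum moments about support A (its reaction then has zero moment arm).
Speaker: 11.4 × 9.8 = 111.7 N down at 4.03 m → arm 3.786 m, τ = 111.7 × 3.786 = 422.9 N·m clockwise.
Bag of cement: 43.4 × 9.8 = 425.3 N down at 2.62 m → arm 2.376 m, τ = 425.3 × 2.376 = 1011 N·m clockwise.
Sandbag: 19.3 × 9.8 = 189.1 N down at 1.64 m → arm 1.396 m, τ = 189.1 × 1.396 = 264 N·m clockwise.
Net load moment about support A = 1698 N·m clockwise.
Reaction R at support B is upward at 4.77 m, arm 4.526 m → moment R × 4.526 counterclockwise.
For rotational equilibrium, R × 4.526 = 1698, so R = 375 N.

R_B ≈ 375 N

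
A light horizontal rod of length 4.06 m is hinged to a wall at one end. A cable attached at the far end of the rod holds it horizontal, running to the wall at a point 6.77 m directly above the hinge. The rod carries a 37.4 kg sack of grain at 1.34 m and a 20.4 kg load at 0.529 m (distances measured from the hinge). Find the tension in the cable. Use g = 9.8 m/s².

T ≈ 171 N

About the hinge:
Sack of grain: 37.4 × 9.8 = 366.5 N down at 1.34 m → arm 1.34 m, τ = 366.5 × 1.34 = 491.1 N·m clockwise.
Load: 20.4 × 9.8 = 199.9 N down at 0.529 m → arm 0.529 m, τ = 199.9 × 0.529 = 105.7 N·m clockwise.
Total clockwise load moment = 596.8 N·m.
The cable tension T acts at 4.06 m; only its component perpendicular to the rod, T sinθ, produces torque. sinθ = h/√(h²+d²) = 6.77/√(6.77²+4.06²) = 0.8576.
Balancing moments: T × 4.06 × 0.8576 = 596.8, giving T = 596.8 / 3.482 = 171 N.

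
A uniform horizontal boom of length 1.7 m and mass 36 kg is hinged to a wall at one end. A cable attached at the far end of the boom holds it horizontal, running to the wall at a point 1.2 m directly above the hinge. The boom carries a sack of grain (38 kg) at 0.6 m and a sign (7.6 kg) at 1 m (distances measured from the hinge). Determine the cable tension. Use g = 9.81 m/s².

Sum moments about the hinge (the unknown hinge reaction has zero arm there).
Beam weight: 36 × 9.81 = 353.2 N down at 0.85 m → arm 0.85 m, τ = 353.2 × 0.85 = 300.2 N·m clockwise.
Sack of grain: 38 × 9.81 = 372.8 N down at 0.6 m → arm 0.6 m, τ = 372.8 × 0.6 = 223.7 N·m clockwise.
Sign: 7.6 × 9.81 = 74.56 N down at 1 m → arm 1 m, τ = 74.56 × 1 = 74.56 N·m clockwise.
Total clockwise load moment = 598.5 N·m.
The cable tension T acts at 1.7 m; only its component perpendicular to the boom, T sinθ, produces torque. sinθ = h/√(h²+d²) = 1.2/√(1.2²+1.7²) = 0.5767.
Setting net torque to zero: T × 1.7 × 0.5767 = 598.5 → T = 598.5 / 0.9804 = 610 N.

T ≈ 610 N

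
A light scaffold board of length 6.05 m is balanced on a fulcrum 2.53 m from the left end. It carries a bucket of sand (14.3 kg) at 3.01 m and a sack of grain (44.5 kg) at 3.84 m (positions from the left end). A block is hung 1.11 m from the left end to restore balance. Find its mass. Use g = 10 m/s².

m ≈ 45.9 kg

Sum moments about the fulcrum (at 2.53 m from the left end) (the support reaction has zero arm there).
Bucket of sand: 14.3 × 10 = 143 N down at 3.01 m → arm 0.48 m, τ = 143 × 0.48 = 68.64 N·m clockwise.
Sack of grain: 44.5 × 10 = 445 N down at 3.84 m → arm 1.31 m, τ = 445 × 1.31 = 583 N·m clockwise.
Net moment of known loads = 651.6 N·m clockwise.
An unknown mass m at 1.11 m has arm 1.42 m; its moment is m·g·1.42 counterclockwise.
For rotational equilibrium, m × 10 × 1.42 = 651.6, so m = 651.6 / (10 × 1.42) = 45.9 kg.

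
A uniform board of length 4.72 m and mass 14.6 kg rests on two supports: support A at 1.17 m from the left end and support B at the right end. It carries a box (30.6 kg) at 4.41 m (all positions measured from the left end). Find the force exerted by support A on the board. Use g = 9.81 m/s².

R_A ≈ 121 N

Take moments about support B.
Beam weight: 14.6 × 9.81 = 143.2 N down at 2.36 m → arm 2.36 m, τ = 143.2 × 2.36 = 338 N·m counterclockwise.
Box: 30.6 × 9.81 = 300.2 N down at 4.41 m → arm 0.31 m, τ = 300.2 × 0.31 = 93.06 N·m counterclockwise.
Net load moment about support B = 431.1 N·m counterclockwise.
Reaction R at support A is upward at 1.17 m, arm 3.55 m → moment R × 3.55 clockwise.
Balancing moments: R × 3.55 = 431.1, giving R = 121 N.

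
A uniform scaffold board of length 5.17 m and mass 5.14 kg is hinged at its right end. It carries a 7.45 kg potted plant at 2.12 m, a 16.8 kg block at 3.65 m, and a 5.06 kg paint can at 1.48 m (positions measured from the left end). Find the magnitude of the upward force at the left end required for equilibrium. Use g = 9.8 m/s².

Take moments about the right end.
Beam weight: 5.14 × 9.8 = 50.37 N down at 2.585 m → arm 2.585 m, τ = 50.37 × 2.585 = 130.2 N·m counterclockwise.
Potted plant: 7.45 × 9.8 = 73.01 N down at 2.12 m → arm 3.05 m, τ = 73.01 × 3.05 = 222.7 N·m counterclockwise.
Block: 16.8 × 9.8 = 164.6 N down at 3.65 m → arm 1.52 m, τ = 164.6 × 1.52 = 250.2 N·m counterclockwise.
Paint can: 5.06 × 9.8 = 49.59 N down at 1.48 m → arm 3.69 m, τ = 49.59 × 3.69 = 183 N·m counterclockwise.
Net moment of the loads = 786.1 N·m counterclockwise.
The upward force F acts at the left end, arm 5.17 m, giving F × 5.17 clockwise.
For rotational equilibrium, F × 5.17 = 786.1, so F = 786.1 / 5.17 = 152 N.

F ≈ 152 N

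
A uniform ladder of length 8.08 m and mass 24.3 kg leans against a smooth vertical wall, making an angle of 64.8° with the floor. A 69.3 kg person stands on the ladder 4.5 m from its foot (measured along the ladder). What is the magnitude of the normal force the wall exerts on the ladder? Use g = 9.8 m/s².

Take moments about the foot of the ladder.
Ladder weight 24.3×9.8 = 238.1 N acts at 4.04 m along the ladder; its horizontal arm is 4.04·cos64.8° = 1.72 m → τ = 409.5 N·m clockwise.
Person: 69.3×9.8 = 679.1 N at 4.5 m → arm 1.916 m → τ = 1301 N·m clockwise.
Wall normal N acts horizontally at the top; its moment arm is the height L sinθ = 8.08·sin64.8° = 7.311 m, counterclockwise.
For rotational equilibrium, N × 7.311 = 1710, so N = 234 N.

N_wall ≈ 234 N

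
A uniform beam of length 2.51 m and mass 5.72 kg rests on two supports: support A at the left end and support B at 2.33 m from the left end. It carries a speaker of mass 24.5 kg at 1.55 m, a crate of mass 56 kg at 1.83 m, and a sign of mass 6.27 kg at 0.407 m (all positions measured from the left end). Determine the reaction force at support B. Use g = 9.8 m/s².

R_B ≈ 632 N

Taking torques about support A:
Beam weight: 5.72 × 9.8 = 56.06 N down at 1.255 m → arm 1.255 m, τ = 56.06 × 1.255 = 70.36 N·m clockwise.
Speaker: 24.5 × 9.8 = 240.1 N down at 1.55 m → arm 1.55 m, τ = 240.1 × 1.55 = 372.2 N·m clockwise.
Crate: 56 × 9.8 = 548.8 N down at 1.83 m → arm 1.83 m, τ = 548.8 × 1.83 = 1004 N·m clockwise.
Sign: 6.27 × 9.8 = 61.45 N down at 0.407 m → arm 0.407 m, τ = 61.45 × 0.407 = 25.01 N·m clockwise.
Net load moment about support A = 1472 N·m clockwise.
Reaction R at support B is upward at 2.33 m, arm 2.33 m → moment R × 2.33 counterclockwise.
Balancing moments: R × 2.33 = 1472, giving R = 632 N.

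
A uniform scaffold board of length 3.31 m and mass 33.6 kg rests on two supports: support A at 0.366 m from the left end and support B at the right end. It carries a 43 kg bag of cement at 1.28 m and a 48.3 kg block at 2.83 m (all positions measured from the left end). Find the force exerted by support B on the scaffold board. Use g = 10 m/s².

R_B ≈ 685 N

Choose support A as the axis so its reaction then has zero moment arm.
Beam weight: 33.6 × 10 = 336 N down at 1.655 m → arm 1.289 m, τ = 336 × 1.289 = 433.1 N·m clockwise.
Bag of cement: 43 × 10 = 430 N down at 1.28 m → arm 0.914 m, τ = 430 × 0.914 = 393 N·m clockwise.
Block: 48.3 × 10 = 483 N down at 2.83 m → arm 2.464 m, τ = 483 × 2.464 = 1190 N·m clockwise.
Net load moment about support A = 2016 N·m clockwise.
Reaction R at support B is upward at 3.31 m, arm 2.944 m → moment R × 2.944 counterclockwise.
Στ = 0 ⇒ R × 2.944 = 2016 ⇒ R = 685 N.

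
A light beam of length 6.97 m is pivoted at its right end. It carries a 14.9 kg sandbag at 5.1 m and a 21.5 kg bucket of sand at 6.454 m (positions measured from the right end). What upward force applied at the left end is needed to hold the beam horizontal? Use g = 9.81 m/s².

Sum moments about the right end (the unknown pivot reaction has zero arm there).
Sandbag: 14.9 × 9.81 = 146.2 N down at 5.1 m → arm 5.1 m, τ = 146.2 × 5.1 = 745.6 N·m counterclockwise.
Bucket of sand: 21.5 × 9.81 = 210.9 N down at 6.454 m → arm 6.454 m, τ = 210.9 × 6.454 = 1361 N·m counterclockwise.
Net moment of the loads = 2107 N·m counterclockwise.
The upward force F acts at the left end, arm 6.97 m, giving F × 6.97 clockwise.
Στ = 0 ⇒ F × 6.97 = 2107 ⇒ F = 2107 / 6.97 = 302 N.

F ≈ 302 N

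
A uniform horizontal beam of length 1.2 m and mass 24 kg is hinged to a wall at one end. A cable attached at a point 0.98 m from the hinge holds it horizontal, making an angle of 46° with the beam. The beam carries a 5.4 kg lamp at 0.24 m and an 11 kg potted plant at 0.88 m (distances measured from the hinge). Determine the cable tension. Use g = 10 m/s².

Taking torques about the hinge:
Beam weight: 24 × 10 = 240 N down at 0.6 m → arm 0.6 m, τ = 240 × 0.6 = 144 N·m clockwise.
Lamp: 5.4 × 10 = 54 N down at 0.24 m → arm 0.24 m, τ = 54 × 0.24 = 12.96 N·m clockwise.
Potted plant: 11 × 10 = 110 N down at 0.88 m → arm 0.88 m, τ = 110 × 0.88 = 96.8 N·m clockwise.
Total clockwise load moment = 253.8 N·m.
The cable tension T acts at 0.98 m; only its component perpendicular to the beam, T sinθ, produces torque. sin 46° = 0.7193.
Setting net torque to zero: T × 0.98 × 0.7193 = 253.8 → T = 253.8 / 0.7049 = 360 N.

T ≈ 360 N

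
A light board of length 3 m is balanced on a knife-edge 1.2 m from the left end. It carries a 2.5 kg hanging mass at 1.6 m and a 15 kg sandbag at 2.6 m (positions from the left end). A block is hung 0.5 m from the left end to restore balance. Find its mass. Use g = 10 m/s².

Taking torques about the knife-edge (at 1.2 m from the left end):
Hanging mass: 2.5 × 10 = 25 N down at 1.6 m → arm 0.4 m, τ = 25 × 0.4 = 10 N·m clockwise.
Sandbag: 15 × 10 = 150 N down at 2.6 m → arm 1.4 m, τ = 150 × 1.4 = 210 N·m clockwise.
Net moment of known loads = 220 N·m clockwise.
An unknown mass m at 0.5 m has arm 0.7 m; its moment is m·g·0.7 counterclockwise.
For rotational equilibrium, m × 10 × 0.7 = 220, so m = 220 / (10 × 0.7) = 31.4 kg.

m ≈ 31.4 kg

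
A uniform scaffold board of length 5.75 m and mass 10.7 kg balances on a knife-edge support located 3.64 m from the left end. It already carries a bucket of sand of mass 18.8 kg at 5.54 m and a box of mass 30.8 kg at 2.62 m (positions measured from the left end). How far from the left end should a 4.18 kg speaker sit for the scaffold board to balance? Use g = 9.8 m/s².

x ≈ 4.57 m from the left end

Choose the knife-edge support (at 3.64 m from the left end) as the axis so the support reaction has zero arm there.
Beam weight: 10.7 × 9.8 = 104.9 N down at 2.875 m → arm 0.765 m, τ = 104.9 × 0.765 = 80.25 N·m counterclockwise.
Bucket of sand: 18.8 × 9.8 = 184.2 N down at 5.54 m → arm 1.9 m, τ = 184.2 × 1.9 = 350 N·m clockwise.
Box: 30.8 × 9.8 = 301.8 N down at 2.62 m → arm 1.02 m, τ = 301.8 × 1.02 = 307.8 N·m counterclockwise.
Net moment of existing loads = 38.05 N·m counterclockwise.
The speaker weighs 4.18 × 9.8 = 40.96 N and must supply an equal clockwise moment, so its lever arm about the knife-edge support is 38.05 / 40.96 = 0.929 m.
That puts it at 3.64 + 0.929 = 4.57 m from the left end.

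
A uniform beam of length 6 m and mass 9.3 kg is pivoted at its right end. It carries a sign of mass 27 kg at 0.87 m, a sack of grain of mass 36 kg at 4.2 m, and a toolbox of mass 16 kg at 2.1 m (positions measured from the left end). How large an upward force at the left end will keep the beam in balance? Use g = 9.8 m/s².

F ≈ 480 N

Take moments about the right end.
Beam weight: 9.3 × 9.8 = 91.14 N down at 3 m → arm 3 m, τ = 91.14 × 3 = 273.4 N·m counterclockwise.
Sign: 27 × 9.8 = 264.6 N down at 0.87 m → arm 5.13 m, τ = 264.6 × 5.13 = 1357 N·m counterclockwise.
Sack of grain: 36 × 9.8 = 352.8 N down at 4.2 m → arm 1.8 m, τ = 352.8 × 1.8 = 635 N·m counterclockwise.
Toolbox: 16 × 9.8 = 156.8 N down at 2.1 m → arm 3.9 m, τ = 156.8 × 3.9 = 611.5 N·m counterclockwise.
Net moment of the loads = 2877 N·m counterclockwise.
The upward force F acts at the left end, arm 6 m, giving F × 6 clockwise.
Στ = 0 ⇒ F × 6 = 2877 ⇒ F = 2877 / 6 = 480 N.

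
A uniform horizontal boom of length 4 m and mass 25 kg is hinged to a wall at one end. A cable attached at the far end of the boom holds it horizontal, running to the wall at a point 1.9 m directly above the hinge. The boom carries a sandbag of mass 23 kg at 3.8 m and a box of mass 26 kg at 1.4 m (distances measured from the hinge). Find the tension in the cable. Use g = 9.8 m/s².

Taking torques about the hinge:
Beam weight: 25 × 9.8 = 245 N down at 2 m → arm 2 m, τ = 245 × 2 = 490 N·m clockwise.
Sandbag: 23 × 9.8 = 225.4 N down at 3.8 m → arm 3.8 m, τ = 225.4 × 3.8 = 856.5 N·m clockwise.
Box: 26 × 9.8 = 254.8 N down at 1.4 m → arm 1.4 m, τ = 254.8 × 1.4 = 356.7 N·m clockwise.
Total clockwise load moment = 1703 N·m.
The cable tension T acts at 4 m; only its component perpendicular to the boom, T sinθ, produces torque. sinθ = h/√(h²+d²) = 1.9/√(1.9²+4²) = 0.4291.
Στ = 0 ⇒ T × 4 × 0.4291 = 1703 ⇒ T = 1703 / 1.716 = 992 N.

T ≈ 992 N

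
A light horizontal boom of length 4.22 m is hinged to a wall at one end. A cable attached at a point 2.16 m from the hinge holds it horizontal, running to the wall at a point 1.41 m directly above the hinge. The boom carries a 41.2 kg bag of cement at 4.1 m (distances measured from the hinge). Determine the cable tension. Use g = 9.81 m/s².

T ≈ 1400 N

Sum moments about the hinge (the unknown hinge reaction has zero arm there).
Bag of cement: 41.2 × 9.81 = 404.2 N down at 4.1 m → arm 4.1 m, τ = 404.2 × 4.1 = 1657 N·m clockwise.
Total clockwise load moment = 1657 N·m.
The cable tension T acts at 2.16 m; only its component perpendicular to the boom, T sinθ, produces torque. sinθ = h/√(h²+d²) = 1.41/√(1.41²+2.16²) = 0.5466.
For rotational equilibrium, T × 2.16 × 0.5466 = 1657, so T = 1657 / 1.181 = 1400 N.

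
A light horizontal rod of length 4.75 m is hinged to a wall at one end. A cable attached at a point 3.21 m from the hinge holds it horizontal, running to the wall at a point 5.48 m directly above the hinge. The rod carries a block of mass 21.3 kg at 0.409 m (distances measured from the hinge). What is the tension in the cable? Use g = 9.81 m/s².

About the hinge:
Block: 21.3 × 9.81 = 209 N down at 0.409 m → arm 0.409 m, τ = 209 × 0.409 = 85.48 N·m clockwise.
Total clockwise load moment = 85.48 N·m.
The cable tension T acts at 3.21 m; only its component perpendicular to the rod, T sinθ, produces torque. sinθ = h/√(h²+d²) = 5.48/√(5.48²+3.21²) = 0.8629.
Στ = 0 ⇒ T × 3.21 × 0.8629 = 85.48 ⇒ T = 85.48 / 2.77 = 30.9 N.

T ≈ 30.9 N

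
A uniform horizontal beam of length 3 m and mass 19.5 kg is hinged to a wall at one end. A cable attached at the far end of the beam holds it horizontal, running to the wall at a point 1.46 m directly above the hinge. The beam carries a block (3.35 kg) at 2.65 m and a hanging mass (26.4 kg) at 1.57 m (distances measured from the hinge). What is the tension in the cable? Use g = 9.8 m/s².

Take moments about the hinge.
Beam weight: 19.5 × 9.8 = 191.1 N down at 1.5 m → arm 1.5 m, τ = 191.1 × 1.5 = 286.6 N·m clockwise.
Block: 3.35 × 9.8 = 32.83 N down at 2.65 m → arm 2.65 m, τ = 32.83 × 2.65 = 87 N·m clockwise.
Hanging mass: 26.4 × 9.8 = 258.7 N down at 1.57 m → arm 1.57 m, τ = 258.7 × 1.57 = 406.2 N·m clockwise.
Total clockwise load moment = 779.8 N·m.
The cable tension T acts at 3 m; only its component perpendicular to the beam, T sinθ, produces torque. sinθ = h/√(h²+d²) = 1.46/√(1.46²+3²) = 0.4376.
Στ = 0 ⇒ T × 3 × 0.4376 = 779.8 ⇒ T = 779.8 / 1.313 = 594 N.

T ≈ 594 N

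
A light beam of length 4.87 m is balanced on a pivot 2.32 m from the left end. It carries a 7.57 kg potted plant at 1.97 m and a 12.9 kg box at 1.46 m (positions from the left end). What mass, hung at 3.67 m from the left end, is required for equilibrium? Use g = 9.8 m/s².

m ≈ 10.2 kg

About the pivot (at 2.32 m from the left end):
Potted plant: 7.57 × 9.8 = 74.19 N down at 1.97 m → arm 0.35 m, τ = 74.19 × 0.35 = 25.97 N·m counterclockwise.
Box: 12.9 × 9.8 = 126.4 N down at 1.46 m → arm 0.86 m, τ = 126.4 × 0.86 = 108.7 N·m counterclockwise.
Net moment of known loads = 134.7 N·m counterclockwise.
An unknown mass m at 3.67 m has arm 1.35 m; its moment is m·g·1.35 clockwise.
Balancing moments: m × 9.8 × 1.35 = 134.7, giving m = 134.7 / (9.8 × 1.35) = 10.2 kg.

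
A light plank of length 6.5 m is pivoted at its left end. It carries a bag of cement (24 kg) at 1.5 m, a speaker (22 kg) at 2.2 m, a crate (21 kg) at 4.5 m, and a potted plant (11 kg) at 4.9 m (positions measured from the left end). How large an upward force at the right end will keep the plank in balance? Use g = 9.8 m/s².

Taking torques about the left end:
Bag of cement: 24 × 9.8 = 235.2 N down at 1.5 m → arm 1.5 m, τ = 235.2 × 1.5 = 352.8 N·m clockwise.
Speaker: 22 × 9.8 = 215.6 N down at 2.2 m → arm 2.2 m, τ = 215.6 × 2.2 = 474.3 N·m clockwise.
Crate: 21 × 9.8 = 205.8 N down at 4.5 m → arm 4.5 m, τ = 205.8 × 4.5 = 926.1 N·m clockwise.
Potted plant: 11 × 9.8 = 107.8 N down at 4.9 m → arm 4.9 m, τ = 107.8 × 4.9 = 528.2 N·m clockwise.
Net moment of the loads = 2281 N·m clockwise.
The upward force F acts at the right end, arm 6.5 m, giving F × 6.5 counterclockwise.
Setting net torque to zero: F × 6.5 = 2281 → F = 2281 / 6.5 = 351 N.

F ≈ 351 N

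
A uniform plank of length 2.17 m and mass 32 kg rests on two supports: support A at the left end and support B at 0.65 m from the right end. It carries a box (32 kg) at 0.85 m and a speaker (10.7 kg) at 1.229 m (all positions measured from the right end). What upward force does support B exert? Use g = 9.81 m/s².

R_B ≈ 562 N

Choose support A as the axis so its reaction then has zero moment arm.
Beam weight: 32 × 9.81 = 313.9 N down at 1.085 m → arm 1.085 m, τ = 313.9 × 1.085 = 340.6 N·m clockwise.
Box: 32 × 9.81 = 313.9 N down at 0.85 m → arm 1.32 m, τ = 313.9 × 1.32 = 414.3 N·m clockwise.
Speaker: 10.7 × 9.81 = 105 N down at 1.229 m → arm 0.941 m, τ = 105 × 0.941 = 98.8 N·m clockwise.
Net load moment about support A = 853.7 N·m clockwise.
Reaction R at support B is upward at 0.65 m, arm 1.52 m → moment R × 1.52 counterclockwise.
Στ = 0 ⇒ R × 1.52 = 853.7 ⇒ R = 562 N.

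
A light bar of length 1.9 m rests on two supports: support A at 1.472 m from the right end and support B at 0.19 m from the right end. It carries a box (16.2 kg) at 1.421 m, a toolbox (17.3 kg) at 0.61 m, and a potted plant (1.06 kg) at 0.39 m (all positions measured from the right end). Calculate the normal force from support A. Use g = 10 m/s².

R_A ≈ 214 N

About support B:
Box: 16.2 × 10 = 162 N down at 1.421 m → arm 1.231 m, τ = 162 × 1.231 = 199.4 N·m counterclockwise.
Toolbox: 17.3 × 10 = 173 N down at 0.61 m → arm 0.42 m, τ = 173 × 0.42 = 72.66 N·m counterclockwise.
Potted plant: 1.06 × 10 = 10.6 N down at 0.39 m → arm 0.2 m, τ = 10.6 × 0.2 = 2.12 N·m counterclockwise.
Net load moment about support B = 274.2 N·m counterclockwise.
Reaction R at support A is upward at 1.472 m, arm 1.282 m → moment R × 1.282 clockwise.
Balancing moments: R × 1.282 = 274.2, giving R = 214 N.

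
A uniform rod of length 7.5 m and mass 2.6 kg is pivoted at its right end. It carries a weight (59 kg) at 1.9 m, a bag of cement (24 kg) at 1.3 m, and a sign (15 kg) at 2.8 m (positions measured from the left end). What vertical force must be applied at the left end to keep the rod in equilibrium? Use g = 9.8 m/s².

F ≈ 731 N

Sum moments about the right end (the unknown pivot reaction has zero arm there).
Beam weight: 2.6 × 9.8 = 25.48 N down at 3.75 m → arm 3.75 m, τ = 25.48 × 3.75 = 95.55 N·m counterclockwise.
Weight: 59 × 9.8 = 578.2 N down at 1.9 m → arm 5.6 m, τ = 578.2 × 5.6 = 3238 N·m counterclockwise.
Bag of cement: 24 × 9.8 = 235.2 N down at 1.3 m → arm 6.2 m, τ = 235.2 × 6.2 = 1458 N·m counterclockwise.
Sign: 15 × 9.8 = 147 N down at 2.8 m → arm 4.7 m, τ = 147 × 4.7 = 690.9 N·m counterclockwise.
Net moment of the loads = 5482 N·m counterclockwise.
The upward force F acts at the left end, arm 7.5 m, giving F × 7.5 clockwise.
Στ = 0 ⇒ F × 7.5 = 5482 ⇒ F = 5482 / 7.5 = 731 N.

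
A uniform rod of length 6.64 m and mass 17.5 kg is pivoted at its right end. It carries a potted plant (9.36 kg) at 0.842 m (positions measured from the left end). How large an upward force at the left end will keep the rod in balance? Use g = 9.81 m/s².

F ≈ 166 N

Taking torques about the right end:
Beam weight: 17.5 × 9.81 = 171.7 N down at 3.32 m → arm 3.32 m, τ = 171.7 × 3.32 = 570 N·m counterclockwise.
Potted plant: 9.36 × 9.81 = 91.82 N down at 0.842 m → arm 5.798 m, τ = 91.82 × 5.798 = 532.4 N·m counterclockwise.
Net moment of the loads = 1102 N·m counterclockwise.
The upward force F acts at the left end, arm 6.64 m, giving F × 6.64 clockwise.
Balancing moments: F × 6.64 = 1102, giving F = 1102 / 6.64 = 166 N.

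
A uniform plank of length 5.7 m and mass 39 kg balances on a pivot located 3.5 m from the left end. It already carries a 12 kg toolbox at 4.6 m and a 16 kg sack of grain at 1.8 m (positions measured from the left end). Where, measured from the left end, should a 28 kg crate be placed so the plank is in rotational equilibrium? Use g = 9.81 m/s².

x ≈ 4.91 m from the left end

Taking torques about the pivot (at 3.5 m from the left end):
Beam weight: 39 × 9.81 = 382.6 N down at 2.85 m → arm 0.65 m, τ = 382.6 × 0.65 = 248.7 N·m counterclockwise.
Toolbox: 12 × 9.81 = 117.7 N down at 4.6 m → arm 1.1 m, τ = 117.7 × 1.1 = 129.5 N·m clockwise.
Sack of grain: 16 × 9.81 = 157 N down at 1.8 m → arm 1.7 m, τ = 157 × 1.7 = 266.9 N·m counterclockwise.
Net moment of existing loads = 386.1 N·m counterclockwise.
The crate weighs 28 × 9.81 = 274.7 N and must supply an equal clockwise moment, so its lever arm about the pivot is 386.1 / 274.7 = 1.41 m.
That puts it at 3.5 + 1.41 = 4.91 m from the left end.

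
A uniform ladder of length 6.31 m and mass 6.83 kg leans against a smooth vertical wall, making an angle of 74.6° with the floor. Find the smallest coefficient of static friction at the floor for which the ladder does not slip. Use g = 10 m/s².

μ_min ≈ 0.138

Sum moments about the foot of the ladder (the floor normal and friction both act there and drop out).
Ladder weight 6.83×10 = 68.3 N acts at 3.155 m along the ladder; its horizontal arm is 3.155·cos74.6° = 0.8378 m → τ = 57.22 N·m clockwise.
Wall normal N acts horizontally at the top; its moment arm is the height L sinθ = 6.31·sin74.6° = 6.083 m, counterclockwise.
Στ = 0 ⇒ N × 6.083 = 57.22 ⇒ N = 9.407 N.
ΣFx = 0 ⇒ f = N_wall = 9.407 N. ΣFy = 0 ⇒ N_floor = 68.3 N.
μ_min = f / N_floor = 9.407 / 68.3 = 0.138.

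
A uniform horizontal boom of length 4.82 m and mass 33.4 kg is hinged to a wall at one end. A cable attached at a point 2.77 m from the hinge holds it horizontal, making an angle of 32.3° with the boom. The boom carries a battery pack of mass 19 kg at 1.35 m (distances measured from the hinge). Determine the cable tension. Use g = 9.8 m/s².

T ≈ 703 N

Take moments about the hinge.
Beam weight: 33.4 × 9.8 = 327.3 N down at 2.41 m → arm 2.41 m, τ = 327.3 × 2.41 = 788.8 N·m clockwise.
Battery pack: 19 × 9.8 = 186.2 N down at 1.35 m → arm 1.35 m, τ = 186.2 × 1.35 = 251.4 N·m clockwise.
Total clockwise load moment = 1040 N·m.
The cable tension T acts at 2.77 m; only its component perpendicular to the boom, T sinθ, produces torque. sin 32.3° = 0.5344.
Στ = 0 ⇒ T × 2.77 × 0.5344 = 1040 ⇒ T = 1040 / 1.48 = 703 N.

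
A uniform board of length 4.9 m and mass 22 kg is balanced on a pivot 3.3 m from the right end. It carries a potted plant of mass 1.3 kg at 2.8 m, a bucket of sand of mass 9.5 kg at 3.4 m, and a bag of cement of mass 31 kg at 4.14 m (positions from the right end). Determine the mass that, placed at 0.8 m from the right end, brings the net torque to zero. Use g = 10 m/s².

Taking torques about the pivot (at 3.3 m from the right end):
Beam weight: 22 × 10 = 220 N down at 2.45 m → arm 0.85 m, τ = 220 × 0.85 = 187 N·m clockwise.
Potted plant: 1.3 × 10 = 13 N down at 2.8 m → arm 0.5 m, τ = 13 × 0.5 = 6.5 N·m clockwise.
Bucket of sand: 9.5 × 10 = 95 N down at 3.4 m → arm 0.1 m, τ = 95 × 0.1 = 9.5 N·m counterclockwise.
Bag of cement: 31 × 10 = 310 N down at 4.14 m → arm 0.84 m, τ = 310 × 0.84 = 260.4 N·m counterclockwise.
Net moment of known loads = 76.4 N·m counterclockwise.
An unknown mass m at 0.8 m has arm 2.5 m; its moment is m·g·2.5 clockwise.
Στ = 0 ⇒ m × 10 × 2.5 = 76.4 ⇒ m = 76.4 / (10 × 2.5) = 3.06 kg.

m ≈ 3.06 kg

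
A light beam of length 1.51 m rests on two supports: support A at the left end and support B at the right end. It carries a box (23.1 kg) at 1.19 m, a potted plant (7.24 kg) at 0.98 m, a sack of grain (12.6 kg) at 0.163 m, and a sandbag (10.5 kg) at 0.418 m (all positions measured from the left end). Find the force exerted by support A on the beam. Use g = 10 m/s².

About support B:
Box: 23.1 × 10 = 231 N down at 1.19 m → arm 0.32 m, τ = 231 × 0.32 = 73.92 N·m counterclockwise.
Potted plant: 7.24 × 10 = 72.4 N down at 0.98 m → arm 0.53 m, τ = 72.4 × 0.53 = 38.37 N·m counterclockwise.
Sack of grain: 12.6 × 10 = 126 N down at 0.163 m → arm 1.347 m, τ = 126 × 1.347 = 169.7 N·m counterclockwise.
Sandbag: 10.5 × 10 = 105 N down at 0.418 m → arm 1.092 m, τ = 105 × 1.092 = 114.7 N·m counterclockwise.
Net load moment about support B = 396.7 N·m counterclockwise.
Reaction R at support A is upward at 0 m, arm 1.51 m → moment R × 1.51 clockwise.
Balancing moments: R × 1.51 = 396.7, giving R = 263 N.

R_A ≈ 263 N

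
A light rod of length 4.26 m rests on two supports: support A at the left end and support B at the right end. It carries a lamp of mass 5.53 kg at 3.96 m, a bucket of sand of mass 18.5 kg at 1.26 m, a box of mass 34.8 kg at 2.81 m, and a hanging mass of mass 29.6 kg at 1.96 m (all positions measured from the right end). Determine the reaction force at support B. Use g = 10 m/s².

R_B ≈ 412 N

Take moments about support A.
Lamp: 5.53 × 10 = 55.3 N down at 3.96 m → arm 0.3 m, τ = 55.3 × 0.3 = 16.59 N·m clockwise.
Bucket of sand: 18.5 × 10 = 185 N down at 1.26 m → arm 3 m, τ = 185 × 3 = 555 N·m clockwise.
Box: 34.8 × 10 = 348 N down at 2.81 m → arm 1.45 m, τ = 348 × 1.45 = 504.6 N·m clockwise.
Hanging mass: 29.6 × 10 = 296 N down at 1.96 m → arm 2.3 m, τ = 296 × 2.3 = 680.8 N·m clockwise.
Net load moment about support A = 1757 N·m clockwise.
Reaction R at support B is upward at 0 m, arm 4.26 m → moment R × 4.26 counterclockwise.
For rotational equilibrium, R × 4.26 = 1757, so R = 412 N.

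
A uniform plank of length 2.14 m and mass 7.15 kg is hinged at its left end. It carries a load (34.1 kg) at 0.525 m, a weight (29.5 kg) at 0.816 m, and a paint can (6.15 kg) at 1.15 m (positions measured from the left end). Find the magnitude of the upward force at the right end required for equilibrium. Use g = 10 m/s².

Take moments about the left end.
Beam weight: 7.15 × 10 = 71.5 N down at 1.07 m → arm 1.07 m, τ = 71.5 × 1.07 = 76.51 N·m clockwise.
Load: 34.1 × 10 = 341 N down at 0.525 m → arm 0.525 m, τ = 341 × 0.525 = 179 N·m clockwise.
Weight: 29.5 × 10 = 295 N down at 0.816 m → arm 0.816 m, τ = 295 × 0.816 = 240.7 N·m clockwise.
Paint can: 6.15 × 10 = 61.5 N down at 1.15 m → arm 1.15 m, τ = 61.5 × 1.15 = 70.72 N·m clockwise.
Net moment of the loads = 566.9 N·m clockwise.
The upward force F acts at the right end, arm 2.14 m, giving F × 2.14 counterclockwise.
Balancing moments: F × 2.14 = 566.9, giving F = 566.9 / 2.14 = 265 N.

F ≈ 265 N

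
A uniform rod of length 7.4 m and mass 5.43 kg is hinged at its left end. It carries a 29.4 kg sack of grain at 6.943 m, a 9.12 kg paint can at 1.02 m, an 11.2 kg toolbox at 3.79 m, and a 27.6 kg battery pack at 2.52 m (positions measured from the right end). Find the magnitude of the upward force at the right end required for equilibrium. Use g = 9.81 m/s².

F ≈ 354 N

About the left end:
Beam weight: 5.43 × 9.81 = 53.27 N down at 3.7 m → arm 3.7 m, τ = 53.27 × 3.7 = 197.1 N·m clockwise.
Sack of grain: 29.4 × 9.81 = 288.4 N down at 6.943 m → arm 0.457 m, τ = 288.4 × 0.457 = 131.8 N·m clockwise.
Paint can: 9.12 × 9.81 = 89.47 N down at 1.02 m → arm 6.38 m, τ = 89.47 × 6.38 = 570.8 N·m clockwise.
Toolbox: 11.2 × 9.81 = 109.9 N down at 3.79 m → arm 3.61 m, τ = 109.9 × 3.61 = 396.7 N·m clockwise.
Battery pack: 27.6 × 9.81 = 270.8 N down at 2.52 m → arm 4.88 m, τ = 270.8 × 4.88 = 1322 N·m clockwise.
Net moment of the loads = 2618 N·m clockwise.
The upward force F acts at the right end, arm 7.4 m, giving F × 7.4 counterclockwise.
Setting net torque to zero: F × 7.4 = 2618 → F = 2618 / 7.4 = 354 N.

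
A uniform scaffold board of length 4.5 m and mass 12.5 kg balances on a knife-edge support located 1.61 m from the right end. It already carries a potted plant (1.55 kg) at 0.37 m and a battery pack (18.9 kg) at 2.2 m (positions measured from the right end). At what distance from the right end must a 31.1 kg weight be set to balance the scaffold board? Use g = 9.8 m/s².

Choose the knife-edge support (at 1.61 m from the right end) as the axis so the support reaction has zero arm there.
Beam weight: 12.5 × 9.8 = 122.5 N down at 2.25 m → arm 0.64 m, τ = 122.5 × 0.64 = 78.4 N·m counterclockwise.
Potted plant: 1.55 × 9.8 = 15.19 N down at 0.37 m → arm 1.24 m, τ = 15.19 × 1.24 = 18.84 N·m clockwise.
Battery pack: 18.9 × 9.8 = 185.2 N down at 2.2 m → arm 0.59 m, τ = 185.2 × 0.59 = 109.3 N·m counterclockwise.
Net moment of existing loads = 168.9 N·m counterclockwise.
The weight weighs 31.1 × 9.8 = 304.8 N and must supply an equal clockwise moment, so its lever arm about the knife-edge support is 168.9 / 304.8 = 0.554 m.
That puts it at 1.61 − 0.554 = 1.06 m from the right end.

x ≈ 1.06 m from the right end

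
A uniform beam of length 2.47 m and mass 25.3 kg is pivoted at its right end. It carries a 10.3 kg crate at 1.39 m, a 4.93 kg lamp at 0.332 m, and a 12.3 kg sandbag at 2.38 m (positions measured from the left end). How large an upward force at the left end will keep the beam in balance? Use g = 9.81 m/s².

F ≈ 215 N

Choose the right end as the axis so the unknown pivot reaction has zero arm there.
Beam weight: 25.3 × 9.81 = 248.2 N down at 1.235 m → arm 1.235 m, τ = 248.2 × 1.235 = 306.5 N·m counterclockwise.
Crate: 10.3 × 9.81 = 101 N down at 1.39 m → arm 1.08 m, τ = 101 × 1.08 = 109.1 N·m counterclockwise.
Lamp: 4.93 × 9.81 = 48.36 N down at 0.332 m → arm 2.138 m, τ = 48.36 × 2.138 = 103.4 N·m counterclockwise.
Sandbag: 12.3 × 9.81 = 120.7 N down at 2.38 m → arm 0.09 m, τ = 120.7 × 0.09 = 10.86 N·m counterclockwise.
Net moment of the loads = 529.9 N·m counterclockwise.
The upward force F acts at the left end, arm 2.47 m, giving F × 2.47 clockwise.
Balancing moments: F × 2.47 = 529.9, giving F = 529.9 / 2.47 = 215 N.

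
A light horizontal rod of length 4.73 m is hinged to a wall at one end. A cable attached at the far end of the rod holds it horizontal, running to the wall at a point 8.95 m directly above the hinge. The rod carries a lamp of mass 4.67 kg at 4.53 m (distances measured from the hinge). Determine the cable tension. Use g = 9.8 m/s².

T ≈ 49.6 N

Choose the hinge as the axis so the unknown hinge reaction has zero arm there.
Lamp: 4.67 × 9.8 = 45.77 N down at 4.53 m → arm 4.53 m, τ = 45.77 × 4.53 = 207.3 N·m clockwise.
Total clockwise load moment = 207.3 N·m.
The cable tension T acts at 4.73 m; only its component perpendicular to the rod, T sinθ, produces torque. sinθ = h/√(h²+d²) = 8.95/√(8.95²+4.73²) = 0.8841.
Στ = 0 ⇒ T × 4.73 × 0.8841 = 207.3 ⇒ T = 207.3 / 4.182 = 49.6 N.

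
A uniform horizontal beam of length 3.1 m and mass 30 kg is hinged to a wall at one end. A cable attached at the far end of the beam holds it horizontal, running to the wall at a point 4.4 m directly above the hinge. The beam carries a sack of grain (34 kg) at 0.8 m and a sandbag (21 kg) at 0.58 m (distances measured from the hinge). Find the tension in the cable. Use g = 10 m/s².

Taking torques about the hinge:
Beam weight: 30 × 10 = 300 N down at 1.55 m → arm 1.55 m, τ = 300 × 1.55 = 465 N·m clockwise.
Sack of grain: 34 × 10 = 340 N down at 0.8 m → arm 0.8 m, τ = 340 × 0.8 = 272 N·m clockwise.
Sandbag: 21 × 10 = 210 N down at 0.58 m → arm 0.58 m, τ = 210 × 0.58 = 121.8 N·m clockwise.
Total clockwise load moment = 858.8 N·m.
The cable tension T acts at 3.1 m; only its component perpendicular to the beam, T sinθ, produces torque. sinθ = h/√(h²+d²) = 4.4/√(4.4²+3.1²) = 0.8175.
Balancing moments: T × 3.1 × 0.8175 = 858.8, giving T = 858.8 / 2.534 = 339 N.

T ≈ 339 N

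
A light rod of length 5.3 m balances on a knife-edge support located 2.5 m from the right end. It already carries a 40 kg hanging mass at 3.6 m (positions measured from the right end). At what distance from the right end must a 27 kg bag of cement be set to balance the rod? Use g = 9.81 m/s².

x ≈ 0.87 m from the right end

About the knife-edge support (at 2.5 m from the right end):
Hanging mass: 40 × 9.81 = 392.4 N down at 3.6 m → arm 1.1 m, τ = 392.4 × 1.1 = 431.6 N·m counterclockwise.
Net moment of existing loads = 431.6 N·m counterclockwise.
The bag of cement weighs 27 × 9.81 = 264.9 N and must supply an equal clockwise moment, so its lever arm about the knife-edge support is 431.6 / 264.9 = 1.63 m.
That puts it at 2.5 − 1.63 = 0.87 m from the right end.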